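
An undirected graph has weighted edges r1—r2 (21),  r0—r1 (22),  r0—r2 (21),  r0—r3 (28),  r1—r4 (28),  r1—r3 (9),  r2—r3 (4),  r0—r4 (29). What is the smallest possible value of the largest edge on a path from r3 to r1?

Some routes from r3 to r1:
r3 - r2 - r0 - r1: max(4, 21, 22) = 22
r3 - r0 - r1: max(28, 22) = 28
r3 - r1: max(9) = 9
r3 - r2 - r1: max(4, 21) = 21
The minimum achievable maximum is 9.

9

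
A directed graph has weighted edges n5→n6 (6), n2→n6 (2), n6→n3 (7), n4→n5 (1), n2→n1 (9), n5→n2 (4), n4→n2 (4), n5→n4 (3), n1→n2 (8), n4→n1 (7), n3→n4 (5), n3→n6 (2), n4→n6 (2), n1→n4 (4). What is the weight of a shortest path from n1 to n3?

13

Routes from n1 to n3:
n1 -> n4 -> n2 -> n6 -> n3: 4 + 4 + 2 + 7 = 17
n1 -> n4 -> n6 -> n3: 4 + 2 + 7 = 13
n1 -> n4 -> n5 -> n2 -> n6 -> n3: 4 + 1 + 4 + 2 + 7 = 18
n1 -> n2 -> n6 -> n3: 8 + 2 + 7 = 17
n1 -> n4 -> n5 -> n6 -> n3: 4 + 1 + 6 + 7 = 18
The minimum is 13.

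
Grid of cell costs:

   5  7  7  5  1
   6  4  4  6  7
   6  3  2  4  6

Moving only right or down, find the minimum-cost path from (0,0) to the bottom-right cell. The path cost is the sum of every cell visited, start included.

30

One optimal route is [0,0] [1,0] [1,1] [2,1] [2,2] [2,3] [2,4].
Its cost is 5 + 6 + 4 + 3 + 2 + 4 + 6 = 30.
(Top row then right column would cost 38.)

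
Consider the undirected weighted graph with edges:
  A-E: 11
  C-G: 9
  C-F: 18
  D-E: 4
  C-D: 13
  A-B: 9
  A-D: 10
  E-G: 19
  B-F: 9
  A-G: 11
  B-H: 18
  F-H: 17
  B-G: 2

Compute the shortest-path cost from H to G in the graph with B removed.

44

Candidate routes:
H→F→C→D→E→A→G: 17 + 18 + 13 + 4 + 11 + 11 = 74
H→F→C→D→A→G: 17 + 18 + 13 + 10 + 11 = 69
H→F→C→D→A→E→G: 17 + 18 + 13 + 10 + 11 + 19 = 88
H→F→C→G: 17 + 18 + 9 = 44
H→F→C→D→E→G: 17 + 18 + 13 + 4 + 19 = 71
Best route has total 44.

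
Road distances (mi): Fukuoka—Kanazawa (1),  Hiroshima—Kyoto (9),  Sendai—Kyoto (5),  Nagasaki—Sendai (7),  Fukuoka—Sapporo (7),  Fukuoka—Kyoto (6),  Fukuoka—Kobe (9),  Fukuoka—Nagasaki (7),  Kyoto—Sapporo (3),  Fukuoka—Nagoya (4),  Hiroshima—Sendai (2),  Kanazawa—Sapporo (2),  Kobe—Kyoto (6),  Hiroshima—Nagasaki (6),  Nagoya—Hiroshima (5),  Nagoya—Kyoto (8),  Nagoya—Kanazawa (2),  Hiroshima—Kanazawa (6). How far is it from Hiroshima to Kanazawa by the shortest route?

6

Checking several routes:
Hiroshima -> Kanazawa: 6
Hiroshima -> Nagoya -> Fukuoka -> Kanazawa: 5 + 4 + 1 = 10
Hiroshima -> Kyoto -> Sapporo -> Kanazawa: 9 + 3 + 2 = 14
Hiroshima -> Sendai -> Kyoto -> Fukuoka -> Kanazawa: 2 + 5 + 6 + 1 = 14
Hiroshima -> Nagoya -> Kanazawa: 5 + 2 = 7
Hiroshima -> Sendai -> Kyoto -> Sapporo -> Kanazawa: 2 + 5 + 3 + 2 = 12
Shortest: 6 mi.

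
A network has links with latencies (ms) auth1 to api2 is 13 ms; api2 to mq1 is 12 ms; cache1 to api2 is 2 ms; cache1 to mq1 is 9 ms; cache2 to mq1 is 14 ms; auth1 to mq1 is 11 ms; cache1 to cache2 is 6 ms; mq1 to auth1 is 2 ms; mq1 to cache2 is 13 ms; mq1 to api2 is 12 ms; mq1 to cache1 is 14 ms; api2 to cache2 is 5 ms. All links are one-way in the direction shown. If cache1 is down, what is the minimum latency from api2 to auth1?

14

Candidate routes:
api2→mq1→auth1: 12 + 2 = 14
api2→cache2→mq1→auth1: 5 + 14 + 2 = 21
Shortest: 14 ms.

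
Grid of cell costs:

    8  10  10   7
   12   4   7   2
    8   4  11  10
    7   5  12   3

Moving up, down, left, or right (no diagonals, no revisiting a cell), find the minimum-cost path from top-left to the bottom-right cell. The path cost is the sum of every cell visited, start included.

44

Take (0,0) → (0,1) → (1,1) → (1,2) → (1,3) → (2,3) → (3,3) for a total of 8 + 10 + 4 + 7 + 2 + 10 + 3 = 44.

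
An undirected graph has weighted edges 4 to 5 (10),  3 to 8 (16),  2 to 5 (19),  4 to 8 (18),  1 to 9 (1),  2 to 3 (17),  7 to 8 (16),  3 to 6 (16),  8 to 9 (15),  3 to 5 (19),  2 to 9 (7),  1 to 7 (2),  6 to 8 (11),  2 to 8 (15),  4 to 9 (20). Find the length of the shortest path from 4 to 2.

27

Some routes from 4 to 2:
4→5→2: 10 + 19 = 29
4→8→2: 18 + 15 = 33
4→9→2: 20 + 7 = 27
4→8→9→2: 18 + 15 + 7 = 40
Shortest: 27.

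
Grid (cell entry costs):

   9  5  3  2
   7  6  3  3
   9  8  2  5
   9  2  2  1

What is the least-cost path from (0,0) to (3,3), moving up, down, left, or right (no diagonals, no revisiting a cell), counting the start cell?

25

One optimal route is [0,0] -> [0,1] -> [0,2] -> [1,2] -> [2,2] -> [3,2] -> [3,3].
Its cost is 9 + 5 + 3 + 3 + 2 + 2 + 1 = 25.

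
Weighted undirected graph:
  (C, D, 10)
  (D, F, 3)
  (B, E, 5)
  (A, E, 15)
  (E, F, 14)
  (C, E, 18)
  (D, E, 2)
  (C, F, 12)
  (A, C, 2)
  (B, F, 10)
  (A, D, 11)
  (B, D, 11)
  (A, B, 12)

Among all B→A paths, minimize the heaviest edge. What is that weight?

10

A few of the B→A routes:
B → E → D → C → A: max(5, 2, 10, 2) = 10
B → E → D → A: max(5, 2, 11) = 11
B → F → D → A: max(10, 3, 11) = 11
B → F → D → C → A: max(10, 3, 10, 2) = 10
B → D → C → A: max(11, 10, 2) = 11
Best route has worst link 10.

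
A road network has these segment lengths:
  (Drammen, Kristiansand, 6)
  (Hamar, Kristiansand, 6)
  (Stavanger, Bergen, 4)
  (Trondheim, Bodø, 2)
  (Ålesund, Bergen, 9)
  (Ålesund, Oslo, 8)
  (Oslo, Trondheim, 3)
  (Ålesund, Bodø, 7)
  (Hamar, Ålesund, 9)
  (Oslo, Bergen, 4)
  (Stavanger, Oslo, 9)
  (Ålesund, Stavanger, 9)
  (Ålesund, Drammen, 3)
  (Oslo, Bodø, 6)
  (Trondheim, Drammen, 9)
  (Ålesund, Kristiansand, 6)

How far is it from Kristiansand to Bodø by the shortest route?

A few of the Kristiansand→Bodø routes:
Kristiansand -> Ålesund -> Oslo -> Trondheim -> Bodø: 6 + 8 + 3 + 2 = 19
Kristiansand -> Ålesund -> Drammen -> Trondheim -> Bodø: 6 + 3 + 9 + 2 = 20
Kristiansand -> Drammen -> Ålesund -> Bodø: 6 + 3 + 7 = 16
Kristiansand -> Ålesund -> Oslo -> Bodø: 6 + 8 + 6 = 20
Kristiansand -> Drammen -> Trondheim -> Bodø: 6 + 9 + 2 = 17
Kristiansand -> Ålesund -> Bodø: 6 + 7 = 13
Shortest: 13.

13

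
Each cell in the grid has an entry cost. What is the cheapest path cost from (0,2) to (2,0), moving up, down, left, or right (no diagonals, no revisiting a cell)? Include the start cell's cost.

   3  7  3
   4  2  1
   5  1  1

11

Path [0,2] -> [1,2] -> [2,2] -> [2,1] -> [2,0]: 3 + 1 + 1 + 1 + 5 = 11.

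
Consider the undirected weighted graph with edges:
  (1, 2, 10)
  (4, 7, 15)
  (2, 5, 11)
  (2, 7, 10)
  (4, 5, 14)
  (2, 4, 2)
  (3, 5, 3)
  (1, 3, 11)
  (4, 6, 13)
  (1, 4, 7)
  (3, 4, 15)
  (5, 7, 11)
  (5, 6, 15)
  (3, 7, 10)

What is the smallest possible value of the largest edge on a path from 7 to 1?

Some routes from 7 to 1:
7→5→2→1: max(11, 11, 10) = 11
7→2→4→1: max(10, 2, 7) = 10
7→2→1: max(10, 10) = 10
7→5→2→4→1: max(11, 11, 2, 7) = 11
7→5→3→1: max(11, 3, 11) = 11
Smallest bottleneck: 10.

10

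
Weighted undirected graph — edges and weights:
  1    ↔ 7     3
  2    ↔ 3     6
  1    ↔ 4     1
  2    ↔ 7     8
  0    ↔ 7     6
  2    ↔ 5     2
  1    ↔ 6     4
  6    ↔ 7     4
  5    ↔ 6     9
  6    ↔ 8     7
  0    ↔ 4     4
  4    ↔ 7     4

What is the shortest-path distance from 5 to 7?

10

Some routes from 5 to 7:
5→2→7: 2 + 8 = 10
5→6→1→4→7: 9 + 4 + 1 + 4 = 18
5→6→1→7: 9 + 4 + 3 = 16
5→6→7: 9 + 4 = 13
Best route has total 10.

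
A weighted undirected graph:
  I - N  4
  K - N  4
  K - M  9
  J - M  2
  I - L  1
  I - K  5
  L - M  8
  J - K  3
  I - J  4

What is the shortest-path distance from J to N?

7

Checking several routes:
J - I - K - N: 4 + 5 + 4 = 13
J - K - N: 3 + 4 = 7
J - M - L - I - N: 2 + 8 + 1 + 4 = 15
J - I - N: 4 + 4 = 8
J - K - I - N: 3 + 5 + 4 = 12
Best route has total 7.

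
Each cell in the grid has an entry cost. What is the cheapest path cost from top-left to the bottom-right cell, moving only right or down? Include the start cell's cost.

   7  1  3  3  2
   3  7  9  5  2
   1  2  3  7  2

20

Cheapest: [0,0] [0,1] [0,2] [0,3] [0,4] [1,4] [2,4]
  7 + 1 + 3 + 3 + 2 + 2 + 2 = 20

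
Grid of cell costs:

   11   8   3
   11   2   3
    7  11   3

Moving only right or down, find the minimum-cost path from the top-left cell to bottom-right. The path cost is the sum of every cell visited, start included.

Best path: [0,0]→[0,1]→[1,1]→[1,2]→[2,2]
Cost: 11 + 8 + 2 + 3 + 3 = 27
For comparison, the top-then-right route costs 28.

27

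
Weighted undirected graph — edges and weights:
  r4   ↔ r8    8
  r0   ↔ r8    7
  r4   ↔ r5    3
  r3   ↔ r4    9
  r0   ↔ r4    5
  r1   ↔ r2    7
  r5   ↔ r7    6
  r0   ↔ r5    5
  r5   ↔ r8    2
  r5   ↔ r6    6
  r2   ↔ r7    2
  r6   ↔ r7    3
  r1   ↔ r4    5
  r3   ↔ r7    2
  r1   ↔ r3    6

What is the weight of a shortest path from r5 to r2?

A few of the r5→r2 routes:
r5-r4-r1-r2: 3 + 5 + 7 = 15
r5-r6-r7-r2: 6 + 3 + 2 = 11
r5-r4-r3-r7-r2: 3 + 9 + 2 + 2 = 16
r5-r7-r2: 6 + 2 = 8
Best route has total 8.

8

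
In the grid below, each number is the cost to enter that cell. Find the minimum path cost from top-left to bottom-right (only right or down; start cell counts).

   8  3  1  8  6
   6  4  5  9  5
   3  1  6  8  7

Cheapest: (0,0) -> (0,1) -> (1,1) -> (2,1) -> (2,2) -> (2,3) -> (2,4)
  8 + 3 + 4 + 1 + 6 + 8 + 7 = 37

37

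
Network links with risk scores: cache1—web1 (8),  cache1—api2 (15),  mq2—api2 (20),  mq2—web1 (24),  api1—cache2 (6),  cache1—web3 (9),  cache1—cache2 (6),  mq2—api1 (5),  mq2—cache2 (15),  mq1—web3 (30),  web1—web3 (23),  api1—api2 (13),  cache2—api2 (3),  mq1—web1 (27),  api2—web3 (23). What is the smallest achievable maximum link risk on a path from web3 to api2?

9

Some routes from web3 to api2:
web3 -> cache1 -> api2: max(9, 15) = 15
web3 -> cache1 -> cache2 -> mq2 -> api1 -> api2: max(9, 6, 15, 5, 13) = 15
web3 -> cache1 -> cache2 -> api2: max(9, 6, 3) = 9
web3 -> cache1 -> cache2 -> api1 -> api2: max(9, 6, 6, 13) = 13
The minimum achievable maximum is 9.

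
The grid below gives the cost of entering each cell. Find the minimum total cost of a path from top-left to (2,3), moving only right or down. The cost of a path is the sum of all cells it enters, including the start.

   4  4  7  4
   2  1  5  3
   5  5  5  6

21

Take [0,0]→[1,0]→[1,1]→[1,2]→[1,3]→[2,3] for a total of 4 + 2 + 1 + 5 + 3 + 6 = 21.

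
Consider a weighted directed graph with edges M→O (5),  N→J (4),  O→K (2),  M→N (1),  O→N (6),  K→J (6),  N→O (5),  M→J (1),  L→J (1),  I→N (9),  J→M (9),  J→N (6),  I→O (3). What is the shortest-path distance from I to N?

9

Routes from I to N:
I→O→K→J→M→N: 3 + 2 + 6 + 9 + 1 = 21
I→O→N: 3 + 6 = 9
I→N: 9
I→O→K→J→N: 3 + 2 + 6 + 6 = 17
Best route has total 9.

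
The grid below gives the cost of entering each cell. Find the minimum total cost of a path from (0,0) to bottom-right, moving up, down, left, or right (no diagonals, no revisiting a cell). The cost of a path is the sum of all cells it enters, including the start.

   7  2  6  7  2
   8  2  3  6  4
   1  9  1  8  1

Path [0,0]→[0,1]→[1,1]→[1,2]→[2,2]→[2,3]→[2,4]: 7 + 2 + 2 + 3 + 1 + 8 + 1 = 24.

24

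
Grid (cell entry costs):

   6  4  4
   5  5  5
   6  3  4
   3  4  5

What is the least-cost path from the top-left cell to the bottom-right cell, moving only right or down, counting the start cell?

27

Take r0c0 r0c1 r1c1 r2c1 r2c2 r3c2 for a total of 6 + 4 + 5 + 3 + 4 + 5 = 27.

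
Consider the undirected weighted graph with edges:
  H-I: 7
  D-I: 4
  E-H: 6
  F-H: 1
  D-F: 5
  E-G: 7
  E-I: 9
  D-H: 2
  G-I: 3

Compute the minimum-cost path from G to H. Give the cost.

9

Comparing a few candidate routes:
G→I→D→F→H: 3 + 4 + 5 + 1 = 13
G→E→H: 7 + 6 = 13
G→I→D→H: 3 + 4 + 2 = 9
G→I→H: 3 + 7 = 10
Best route has total 9.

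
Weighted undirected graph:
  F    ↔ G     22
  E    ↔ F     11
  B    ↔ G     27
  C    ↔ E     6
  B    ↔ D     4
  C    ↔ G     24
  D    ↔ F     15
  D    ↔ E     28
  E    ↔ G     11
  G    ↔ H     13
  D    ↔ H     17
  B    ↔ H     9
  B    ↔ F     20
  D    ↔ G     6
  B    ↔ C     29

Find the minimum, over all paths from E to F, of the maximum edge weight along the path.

11

Some routes from E to F:
E - G - H - B - D - F: max(11, 13, 9, 4, 15) = 15
E - G - D - F: max(11, 6, 15) = 15
E - G - D - B - F: max(11, 6, 4, 20) = 20
E - G - H - D - F: max(11, 13, 17, 15) = 17
E - F: max(11) = 11
Smallest bottleneck: 11.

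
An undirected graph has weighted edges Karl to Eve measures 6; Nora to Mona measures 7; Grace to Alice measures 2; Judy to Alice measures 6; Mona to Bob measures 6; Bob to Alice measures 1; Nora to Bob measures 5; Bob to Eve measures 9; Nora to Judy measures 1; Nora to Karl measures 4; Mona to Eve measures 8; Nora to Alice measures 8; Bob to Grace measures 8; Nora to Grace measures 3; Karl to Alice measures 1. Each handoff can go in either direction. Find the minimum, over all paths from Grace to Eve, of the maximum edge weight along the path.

Comparing a few candidate routes:
Grace → Alice → Bob → Nora → Karl → Eve: max(2, 1, 5, 4, 6) = 6
Grace → Nora → Judy → Alice → Karl → Eve: max(3, 1, 6, 1, 6) = 6
Grace → Alice → Judy → Nora → Karl → Eve: max(2, 6, 1, 4, 6) = 6
Grace → Alice → Karl → Eve: max(2, 1, 6) = 6
Best route has worst link 6.

6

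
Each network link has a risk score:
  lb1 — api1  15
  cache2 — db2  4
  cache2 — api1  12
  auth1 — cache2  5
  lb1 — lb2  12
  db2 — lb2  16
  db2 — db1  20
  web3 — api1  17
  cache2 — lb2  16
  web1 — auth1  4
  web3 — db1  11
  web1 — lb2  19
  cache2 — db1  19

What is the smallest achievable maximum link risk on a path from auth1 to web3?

Some routes from auth1 to web3:
auth1 -> web1 -> lb2 -> cache2 -> api1 -> web3: max(4, 19, 16, 12, 17) = 19
auth1 -> cache2 -> db2 -> lb2 -> lb1 -> api1 -> web3: max(5, 4, 16, 12, 15, 17) = 17
auth1 -> cache2 -> lb2 -> lb1 -> api1 -> web3: max(5, 16, 12, 15, 17) = 17
auth1 -> cache2 -> api1 -> web3: max(5, 12, 17) = 17
auth1 -> web1 -> lb2 -> cache2 -> db1 -> web3: max(4, 19, 16, 19, 11) = 19
The minimum achievable maximum is 17.

17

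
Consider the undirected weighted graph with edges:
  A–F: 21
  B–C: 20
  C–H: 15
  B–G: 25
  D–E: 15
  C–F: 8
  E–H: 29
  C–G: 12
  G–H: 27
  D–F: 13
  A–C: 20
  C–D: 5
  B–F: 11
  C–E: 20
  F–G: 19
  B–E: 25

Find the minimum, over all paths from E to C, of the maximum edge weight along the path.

15

Comparing a few candidate routes:
E→C: max(20) = 20
E→D→C: max(15, 5) = 15
E→D→F→C: max(15, 13, 8) = 15
E→D→F→G→C: max(15, 13, 19, 12) = 19
The minimum achievable maximum is 15.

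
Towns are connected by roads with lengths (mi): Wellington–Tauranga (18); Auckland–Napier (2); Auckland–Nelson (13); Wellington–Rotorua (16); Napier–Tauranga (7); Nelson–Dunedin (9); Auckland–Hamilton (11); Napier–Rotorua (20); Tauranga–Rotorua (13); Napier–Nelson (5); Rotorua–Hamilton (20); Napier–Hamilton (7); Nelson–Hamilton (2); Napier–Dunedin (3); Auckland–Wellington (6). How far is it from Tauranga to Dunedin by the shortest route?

Checking several routes:
Tauranga-Napier-Dunedin: 7 + 3 = 10
Tauranga-Napier-Hamilton-Nelson-Dunedin: 7 + 7 + 2 + 9 = 25
Tauranga-Napier-Nelson-Dunedin: 7 + 5 + 9 = 21
Shortest: 10 mi.

10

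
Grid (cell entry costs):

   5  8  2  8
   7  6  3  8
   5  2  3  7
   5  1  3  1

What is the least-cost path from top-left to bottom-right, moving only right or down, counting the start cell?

24

Path (0,0) → (1,0) → (2,0) → (2,1) → (3,1) → (3,2) → (3,3): 5 + 7 + 5 + 2 + 1 + 3 + 1 = 24.
(Top row then right column would cost 39.)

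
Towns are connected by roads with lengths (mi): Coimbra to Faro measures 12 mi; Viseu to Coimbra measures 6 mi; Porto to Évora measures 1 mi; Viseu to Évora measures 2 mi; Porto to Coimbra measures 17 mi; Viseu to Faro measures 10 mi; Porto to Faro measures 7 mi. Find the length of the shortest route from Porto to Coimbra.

Checking several routes:
Porto-Évora-Viseu-Coimbra: 1 + 2 + 6 = 9
Porto-Faro-Coimbra: 7 + 12 = 19
Porto-Coimbra: 17
Best route has total 9 mi.

9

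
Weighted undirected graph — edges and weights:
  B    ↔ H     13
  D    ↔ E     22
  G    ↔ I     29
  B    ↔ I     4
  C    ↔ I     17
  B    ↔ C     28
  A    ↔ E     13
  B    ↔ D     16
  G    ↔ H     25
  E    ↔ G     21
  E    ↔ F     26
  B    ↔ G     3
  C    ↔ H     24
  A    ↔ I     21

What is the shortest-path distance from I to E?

Comparing a few candidate routes:
I -> B -> D -> E: 4 + 16 + 22 = 42
I -> A -> E: 21 + 13 = 34
I -> B -> G -> E: 4 + 3 + 21 = 28
Best route has total 28.

28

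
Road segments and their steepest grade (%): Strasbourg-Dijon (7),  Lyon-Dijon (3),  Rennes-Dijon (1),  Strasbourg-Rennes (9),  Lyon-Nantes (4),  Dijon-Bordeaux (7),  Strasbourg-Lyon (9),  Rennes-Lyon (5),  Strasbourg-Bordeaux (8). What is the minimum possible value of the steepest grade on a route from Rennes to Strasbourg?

7

Some routes from Rennes to Strasbourg:
Rennes - Lyon - Dijon - Strasbourg: max(5, 3, 7) = 7
Rennes - Dijon - Strasbourg: max(1, 7) = 7
Rennes - Dijon - Bordeaux - Strasbourg: max(1, 7, 8) = 8
Best route has worst link 7%.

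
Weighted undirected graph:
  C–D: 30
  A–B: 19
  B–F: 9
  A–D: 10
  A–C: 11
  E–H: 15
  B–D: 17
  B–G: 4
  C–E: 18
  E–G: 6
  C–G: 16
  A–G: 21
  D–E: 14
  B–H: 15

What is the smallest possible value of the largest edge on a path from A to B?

14

Comparing a few candidate routes:
A - D - B: max(10, 17) = 17
A - C - G - B: max(11, 16, 4) = 16
A - D - E - H - B: max(10, 14, 15, 15) = 15
A - C - G - E - D - B: max(11, 16, 6, 14, 17) = 17
A - D - E - G - B: max(10, 14, 6, 4) = 14
A - C - G - E - H - B: max(11, 16, 6, 15, 15) = 16
Smallest bottleneck: 14.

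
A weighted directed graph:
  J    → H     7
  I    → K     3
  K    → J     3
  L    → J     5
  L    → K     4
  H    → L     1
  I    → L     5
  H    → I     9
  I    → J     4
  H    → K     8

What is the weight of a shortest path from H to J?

Comparing a few candidate routes:
H→L→J: 1 + 5 = 6
H→K→J: 8 + 3 = 11
H→I→J: 9 + 4 = 13
H→I→K→J: 9 + 3 + 3 = 15
H→L→K→J: 1 + 4 + 3 = 8
The minimum is 6.

6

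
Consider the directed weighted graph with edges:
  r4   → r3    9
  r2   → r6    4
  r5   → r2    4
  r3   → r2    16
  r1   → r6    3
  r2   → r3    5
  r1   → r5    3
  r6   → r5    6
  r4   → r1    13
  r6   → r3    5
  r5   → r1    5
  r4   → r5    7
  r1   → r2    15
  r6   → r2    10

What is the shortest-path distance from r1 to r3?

A few of the r1→r3 routes:
r1 → r5 → r2 → r6 → r3: 3 + 4 + 4 + 5 = 16
r1 → r2 → r3: 15 + 5 = 20
r1 → r5 → r2 → r3: 3 + 4 + 5 = 12
r1 → r6 → r2 → r3: 3 + 10 + 5 = 18
r1 → r6 → r3: 3 + 5 = 8
r1 → r6 → r5 → r2 → r3: 3 + 6 + 4 + 5 = 18
Best route has total 8.

8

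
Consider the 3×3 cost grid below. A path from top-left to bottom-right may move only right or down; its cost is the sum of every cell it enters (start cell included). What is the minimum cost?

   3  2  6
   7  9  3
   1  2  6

Take r0c0 → r1c0 → r2c0 → r2c1 → r2c2 for a total of 3 + 7 + 1 + 2 + 6 = 19.
(Top row then right column would cost 20.)

19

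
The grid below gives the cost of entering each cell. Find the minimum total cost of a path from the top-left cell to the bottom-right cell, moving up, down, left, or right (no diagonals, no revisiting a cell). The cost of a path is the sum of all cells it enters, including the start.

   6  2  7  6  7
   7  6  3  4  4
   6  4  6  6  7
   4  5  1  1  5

30

Cheapest: r0c0 r0c1 r1c1 r1c2 r2c2 r3c2 r3c3 r3c4
  6 + 2 + 6 + 3 + 6 + 1 + 1 + 5 = 30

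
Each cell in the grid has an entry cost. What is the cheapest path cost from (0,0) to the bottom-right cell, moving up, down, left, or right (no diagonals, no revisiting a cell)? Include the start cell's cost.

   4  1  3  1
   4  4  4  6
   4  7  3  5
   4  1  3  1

19

Take (0,0) (0,1) (0,2) (1,2) (2,2) (3,2) (3,3) for a total of 4 + 1 + 3 + 4 + 3 + 3 + 1 = 19.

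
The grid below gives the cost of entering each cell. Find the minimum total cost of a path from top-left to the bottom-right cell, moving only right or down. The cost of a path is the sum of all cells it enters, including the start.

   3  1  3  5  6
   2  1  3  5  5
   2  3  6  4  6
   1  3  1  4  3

19

Cheapest: [0,0]→[0,1]→[1,1]→[2,1]→[3,1]→[3,2]→[3,3]→[3,4]
  3 + 1 + 1 + 3 + 3 + 1 + 4 + 3 = 19
(Top row then right column would cost 32.)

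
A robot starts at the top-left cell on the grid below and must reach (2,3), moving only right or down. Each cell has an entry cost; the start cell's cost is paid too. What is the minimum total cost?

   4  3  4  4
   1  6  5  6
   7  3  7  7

Cheapest: (0,0) → (0,1) → (0,2) → (0,3) → (1,3) → (2,3)
  4 + 3 + 4 + 4 + 6 + 7 = 28

28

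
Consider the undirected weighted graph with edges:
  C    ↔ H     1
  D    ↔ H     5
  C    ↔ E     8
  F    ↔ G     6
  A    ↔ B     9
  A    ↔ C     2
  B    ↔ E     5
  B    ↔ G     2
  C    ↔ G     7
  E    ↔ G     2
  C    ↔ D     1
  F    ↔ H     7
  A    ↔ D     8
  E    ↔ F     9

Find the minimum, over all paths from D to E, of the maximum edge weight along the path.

Comparing a few candidate routes:
D→H→F→G→E: max(5, 7, 6, 2) = 7
D→H→C→G→B→E: max(5, 1, 7, 2, 5) = 7
D→H→F→G→B→E: max(5, 7, 6, 2, 5) = 7
D→H→C→G→E: max(5, 1, 7, 2) = 7
Smallest bottleneck: 7.

7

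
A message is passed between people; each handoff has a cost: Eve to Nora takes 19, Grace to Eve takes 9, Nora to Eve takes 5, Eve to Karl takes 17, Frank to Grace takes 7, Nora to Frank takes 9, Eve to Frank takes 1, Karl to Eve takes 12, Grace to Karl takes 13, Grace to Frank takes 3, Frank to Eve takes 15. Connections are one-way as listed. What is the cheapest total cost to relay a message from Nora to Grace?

Candidate routes:
Nora - Frank - Grace: 9 + 7 = 16
Nora - Eve - Frank - Grace: 5 + 1 + 7 = 13
The minimum is 13.

13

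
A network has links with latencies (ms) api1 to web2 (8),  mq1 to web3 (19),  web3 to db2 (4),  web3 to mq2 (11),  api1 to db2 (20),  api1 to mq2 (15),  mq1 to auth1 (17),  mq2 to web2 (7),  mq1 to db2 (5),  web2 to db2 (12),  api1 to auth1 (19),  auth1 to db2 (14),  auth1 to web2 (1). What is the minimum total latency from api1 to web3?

24

Checking several routes:
api1-web2-db2-web3: 8 + 12 + 4 = 24
api1-mq2-web3: 15 + 11 = 26
api1-db2-web3: 20 + 4 = 24
Shortest: 24 ms.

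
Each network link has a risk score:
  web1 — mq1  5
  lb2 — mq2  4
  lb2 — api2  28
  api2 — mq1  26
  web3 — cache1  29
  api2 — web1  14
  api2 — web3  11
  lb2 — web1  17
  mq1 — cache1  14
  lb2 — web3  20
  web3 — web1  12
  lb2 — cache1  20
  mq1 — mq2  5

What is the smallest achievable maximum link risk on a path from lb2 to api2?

Some routes from lb2 to api2:
lb2 → web1 → api2: max(17, 14) = 17
lb2 → web1 → web3 → api2: max(17, 12, 11) = 17
lb2 → mq2 → mq1 → web1 → web3 → api2: max(4, 5, 5, 12, 11) = 12
lb2 → mq2 → mq1 → web1 → api2: max(4, 5, 5, 14) = 14
Smallest bottleneck: 12.

12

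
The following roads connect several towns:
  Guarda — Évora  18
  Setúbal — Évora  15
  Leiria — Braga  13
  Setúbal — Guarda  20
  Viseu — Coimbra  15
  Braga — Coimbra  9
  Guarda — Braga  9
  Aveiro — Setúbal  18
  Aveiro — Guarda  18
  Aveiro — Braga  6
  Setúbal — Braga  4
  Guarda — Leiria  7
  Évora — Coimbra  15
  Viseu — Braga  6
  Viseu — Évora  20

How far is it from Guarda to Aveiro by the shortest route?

15

A few of the Guarda→Aveiro routes:
Guarda → Aveiro: 18
Guarda → Braga → Aveiro: 9 + 6 = 15
Guarda → Leiria → Braga → Aveiro: 7 + 13 + 6 = 26
The minimum is 15.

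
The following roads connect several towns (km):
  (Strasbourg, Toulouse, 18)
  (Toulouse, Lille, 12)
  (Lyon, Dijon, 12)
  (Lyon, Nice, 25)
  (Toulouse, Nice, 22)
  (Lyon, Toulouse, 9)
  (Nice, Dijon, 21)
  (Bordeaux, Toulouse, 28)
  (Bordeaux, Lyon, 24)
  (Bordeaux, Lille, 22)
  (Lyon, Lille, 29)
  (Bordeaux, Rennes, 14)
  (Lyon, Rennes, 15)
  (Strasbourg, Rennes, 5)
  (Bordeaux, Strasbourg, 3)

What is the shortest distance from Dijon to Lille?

Some routes from Dijon to Lille:
Dijon-Lyon-Lille: 12 + 29 = 41
Dijon-Lyon-Rennes-Strasbourg-Bordeaux-Lille: 12 + 15 + 5 + 3 + 22 = 57
Dijon-Lyon-Toulouse-Lille: 12 + 9 + 12 = 33
Dijon-Nice-Toulouse-Lille: 21 + 22 + 12 = 55
The minimum is 33 km.

33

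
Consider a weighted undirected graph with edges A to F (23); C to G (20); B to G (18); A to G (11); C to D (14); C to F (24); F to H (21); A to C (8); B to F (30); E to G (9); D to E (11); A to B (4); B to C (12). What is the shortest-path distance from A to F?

Some routes from A to F:
A -> B -> C -> F: 4 + 12 + 24 = 40
A -> F: 23
A -> C -> F: 8 + 24 = 32
A -> B -> F: 4 + 30 = 34
The minimum is 23.

23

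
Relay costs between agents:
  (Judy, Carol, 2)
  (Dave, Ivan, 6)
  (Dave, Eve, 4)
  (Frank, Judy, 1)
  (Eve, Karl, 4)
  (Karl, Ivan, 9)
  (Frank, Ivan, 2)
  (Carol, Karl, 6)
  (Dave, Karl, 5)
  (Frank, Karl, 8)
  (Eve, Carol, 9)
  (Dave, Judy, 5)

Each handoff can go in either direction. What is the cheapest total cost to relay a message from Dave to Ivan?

Checking several routes:
Dave -> Judy -> Frank -> Ivan: 5 + 1 + 2 = 8
Dave -> Karl -> Carol -> Judy -> Frank -> Ivan: 5 + 6 + 2 + 1 + 2 = 16
Dave -> Karl -> Ivan: 5 + 9 = 14
Dave -> Ivan: 6
Dave -> Karl -> Frank -> Ivan: 5 + 8 + 2 = 15
Dave -> Eve -> Karl -> Ivan: 4 + 4 + 9 = 17
Shortest: 6.

6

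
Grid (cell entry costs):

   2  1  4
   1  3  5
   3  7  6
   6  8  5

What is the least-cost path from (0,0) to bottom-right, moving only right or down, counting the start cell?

22

Cheapest: [0,0] -> [0,1] -> [1,1] -> [1,2] -> [2,2] -> [3,2]
  2 + 1 + 3 + 5 + 6 + 5 = 22
For comparison, the top-then-right route costs 23.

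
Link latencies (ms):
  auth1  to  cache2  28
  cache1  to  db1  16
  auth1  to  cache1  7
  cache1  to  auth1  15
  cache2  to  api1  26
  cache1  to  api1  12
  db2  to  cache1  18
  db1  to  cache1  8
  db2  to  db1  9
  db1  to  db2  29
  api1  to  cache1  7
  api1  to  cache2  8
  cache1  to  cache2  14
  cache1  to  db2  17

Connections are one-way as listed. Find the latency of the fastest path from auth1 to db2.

24

Routes from auth1 to db2:
auth1 → cache1 → db1 → db2: 7 + 16 + 29 = 52
auth1 → cache2 → api1 → cache1 → db2: 28 + 26 + 7 + 17 = 78
auth1 → cache2 → api1 → cache1 → db1 → db2: 28 + 26 + 7 + 16 + 29 = 106
auth1 → cache1 → db2: 7 + 17 = 24
Shortest: 24 ms.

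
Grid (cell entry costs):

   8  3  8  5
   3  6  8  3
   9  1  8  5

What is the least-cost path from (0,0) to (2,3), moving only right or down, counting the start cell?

Take [0,0] -> [0,1] -> [1,1] -> [2,1] -> [2,2] -> [2,3] for a total of 8 + 3 + 6 + 1 + 8 + 5 = 31.

31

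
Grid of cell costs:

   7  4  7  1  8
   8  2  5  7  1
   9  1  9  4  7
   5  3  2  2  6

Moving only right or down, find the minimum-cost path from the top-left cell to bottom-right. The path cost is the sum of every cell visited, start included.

Best path: (0,0)→(0,1)→(1,1)→(2,1)→(3,1)→(3,2)→(3,3)→(3,4)
Cost: 7 + 4 + 2 + 1 + 3 + 2 + 2 + 6 = 27

27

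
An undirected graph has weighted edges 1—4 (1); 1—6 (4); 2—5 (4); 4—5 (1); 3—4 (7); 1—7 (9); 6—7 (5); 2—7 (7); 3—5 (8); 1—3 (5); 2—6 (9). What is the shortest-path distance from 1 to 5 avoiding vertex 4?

13

Paths from 1 to 5 avoiding 4:
1 - 6 - 7 - 2 - 5: 4 + 5 + 7 + 4 = 20
1 - 7 - 2 - 5: 9 + 7 + 4 = 20
1 - 3 - 5: 5 + 8 = 13
1 - 6 - 2 - 5: 4 + 9 + 4 = 17
1 - 7 - 6 - 2 - 5: 9 + 5 + 9 + 4 = 27
Shortest: 13.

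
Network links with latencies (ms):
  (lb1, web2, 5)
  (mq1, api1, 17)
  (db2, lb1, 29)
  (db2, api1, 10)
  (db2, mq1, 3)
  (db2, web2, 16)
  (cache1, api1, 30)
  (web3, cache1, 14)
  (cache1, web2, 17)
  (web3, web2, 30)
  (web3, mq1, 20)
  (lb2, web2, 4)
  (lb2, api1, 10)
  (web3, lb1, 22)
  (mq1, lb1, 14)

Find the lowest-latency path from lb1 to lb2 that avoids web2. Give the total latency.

37

Checking several routes:
lb1 -> mq1 -> db2 -> api1 -> lb2: 14 + 3 + 10 + 10 = 37
lb1 -> mq1 -> api1 -> lb2: 14 + 17 + 10 = 41
lb1 -> db2 -> api1 -> lb2: 29 + 10 + 10 = 49
Shortest: 37 ms.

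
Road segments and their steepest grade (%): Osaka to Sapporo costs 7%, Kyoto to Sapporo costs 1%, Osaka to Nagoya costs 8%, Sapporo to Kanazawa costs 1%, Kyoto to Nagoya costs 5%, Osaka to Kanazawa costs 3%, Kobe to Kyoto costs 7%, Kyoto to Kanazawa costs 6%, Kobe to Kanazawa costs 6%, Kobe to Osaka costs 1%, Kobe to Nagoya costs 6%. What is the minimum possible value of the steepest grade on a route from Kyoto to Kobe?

3

Some routes from Kyoto to Kobe:
Kyoto -> Kanazawa -> Kobe: max(6, 6) = 6
Kyoto -> Sapporo -> Kanazawa -> Osaka -> Kobe: max(1, 1, 3, 1) = 3
Kyoto -> Kanazawa -> Osaka -> Kobe: max(6, 3, 1) = 6
Smallest bottleneck: 3%.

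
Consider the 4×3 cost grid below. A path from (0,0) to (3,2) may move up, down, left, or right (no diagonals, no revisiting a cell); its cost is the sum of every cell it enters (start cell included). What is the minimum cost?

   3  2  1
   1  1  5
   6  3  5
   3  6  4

Path r0c0→r1c0→r1c1→r2c1→r2c2→r3c2: 3 + 1 + 1 + 3 + 5 + 4 = 17.

17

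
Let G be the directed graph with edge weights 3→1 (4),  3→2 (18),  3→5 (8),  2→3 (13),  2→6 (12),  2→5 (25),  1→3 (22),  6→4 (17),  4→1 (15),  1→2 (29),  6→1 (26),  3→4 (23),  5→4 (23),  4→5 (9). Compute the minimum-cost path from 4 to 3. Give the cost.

Candidate routes:
4→1→3: 15 + 22 = 37
4→1→2→3: 15 + 29 + 13 = 57
Best route has total 37.

37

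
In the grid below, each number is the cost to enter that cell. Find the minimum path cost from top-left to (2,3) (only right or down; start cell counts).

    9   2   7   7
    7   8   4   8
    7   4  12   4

34

Take [0,0]→[0,1]→[0,2]→[1,2]→[1,3]→[2,3] for a total of 9 + 2 + 7 + 4 + 8 + 4 = 34.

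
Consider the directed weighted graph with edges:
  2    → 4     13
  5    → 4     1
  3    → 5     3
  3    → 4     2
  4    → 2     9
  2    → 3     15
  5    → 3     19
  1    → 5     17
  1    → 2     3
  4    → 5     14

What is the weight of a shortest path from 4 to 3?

Paths from 4 to 3:
4 -> 2 -> 3: 9 + 15 = 24
4 -> 5 -> 3: 14 + 19 = 33
Best route has total 24.

24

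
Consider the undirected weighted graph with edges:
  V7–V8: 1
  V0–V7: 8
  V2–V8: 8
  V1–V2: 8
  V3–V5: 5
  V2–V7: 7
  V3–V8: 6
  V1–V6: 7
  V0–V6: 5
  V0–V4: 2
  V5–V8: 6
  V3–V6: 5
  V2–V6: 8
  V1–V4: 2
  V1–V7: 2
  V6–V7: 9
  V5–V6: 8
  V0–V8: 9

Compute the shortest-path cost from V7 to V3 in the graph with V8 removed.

14

Some routes from V7 to V3 avoiding V8:
V7→V1→V4→V0→V6→V3: 2 + 2 + 2 + 5 + 5 = 16
V7→V6→V3: 9 + 5 = 14
V7→V0→V6→V3: 8 + 5 + 5 = 18
V7→V2→V6→V3: 7 + 8 + 5 = 20
V7→V1→V6→V5→V3: 2 + 7 + 8 + 5 = 22
V7→V1→V6→V3: 2 + 7 + 5 = 14
Best route has total 14.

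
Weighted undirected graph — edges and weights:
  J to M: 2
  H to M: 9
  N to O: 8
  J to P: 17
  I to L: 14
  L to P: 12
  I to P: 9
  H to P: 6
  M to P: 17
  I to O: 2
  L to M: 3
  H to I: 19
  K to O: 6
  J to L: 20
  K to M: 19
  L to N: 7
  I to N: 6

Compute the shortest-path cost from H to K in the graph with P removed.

A few of the H→K routes:
H → M → L → N → O → K: 9 + 3 + 7 + 8 + 6 = 33
H → M → K: 9 + 19 = 28
H → I → O → K: 19 + 2 + 6 = 27
Best route has total 27.

27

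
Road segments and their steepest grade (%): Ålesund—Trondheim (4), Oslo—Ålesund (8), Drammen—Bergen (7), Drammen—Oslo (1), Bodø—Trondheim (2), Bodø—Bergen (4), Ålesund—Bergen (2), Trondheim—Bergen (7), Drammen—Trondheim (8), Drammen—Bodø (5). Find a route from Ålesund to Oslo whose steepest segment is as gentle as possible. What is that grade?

A few of the Ålesund→Oslo routes:
Ålesund-Trondheim-Bergen-Bodø-Drammen-Oslo: max(4, 7, 4, 5, 1) = 7
Ålesund-Bergen-Bodø-Drammen-Oslo: max(2, 4, 5, 1) = 5
Ålesund-Trondheim-Bodø-Bergen-Drammen-Oslo: max(4, 2, 4, 7, 1) = 7
Ålesund-Bergen-Trondheim-Bodø-Drammen-Oslo: max(2, 7, 2, 5, 1) = 7
Ålesund-Trondheim-Bodø-Drammen-Oslo: max(4, 2, 5, 1) = 5
Ålesund-Trondheim-Bergen-Drammen-Oslo: max(4, 7, 7, 1) = 7
The minimum achievable maximum is 5%.

5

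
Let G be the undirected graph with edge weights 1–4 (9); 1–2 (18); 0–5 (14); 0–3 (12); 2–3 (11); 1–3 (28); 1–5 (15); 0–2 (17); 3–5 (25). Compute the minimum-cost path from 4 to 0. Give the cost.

38

A few of the 4→0 routes:
4 - 1 - 3 - 2 - 0: 9 + 28 + 11 + 17 = 65
4 - 1 - 3 - 0: 9 + 28 + 12 = 49
4 - 1 - 5 - 0: 9 + 15 + 14 = 38
4 - 1 - 5 - 3 - 0: 9 + 15 + 25 + 12 = 61
4 - 1 - 2 - 3 - 0: 9 + 18 + 11 + 12 = 50
4 - 1 - 2 - 0: 9 + 18 + 17 = 44
Best route has total 38.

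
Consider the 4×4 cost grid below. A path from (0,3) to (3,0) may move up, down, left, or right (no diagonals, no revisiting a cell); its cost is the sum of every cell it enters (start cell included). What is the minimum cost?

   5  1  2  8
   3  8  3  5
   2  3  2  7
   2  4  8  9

22

Path (0,3) (0,2) (1,2) (2,2) (2,1) (2,0) (3,0): 8 + 2 + 3 + 2 + 3 + 2 + 2 = 22.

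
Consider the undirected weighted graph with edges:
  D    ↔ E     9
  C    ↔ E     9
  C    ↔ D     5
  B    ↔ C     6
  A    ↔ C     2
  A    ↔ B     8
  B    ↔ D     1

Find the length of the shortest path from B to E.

Comparing a few candidate routes:
B → D → C → E: 1 + 5 + 9 = 15
B → D → E: 1 + 9 = 10
B → C → E: 6 + 9 = 15
B → A → C → E: 8 + 2 + 9 = 19
B → C → D → E: 6 + 5 + 9 = 20
Shortest: 10.

10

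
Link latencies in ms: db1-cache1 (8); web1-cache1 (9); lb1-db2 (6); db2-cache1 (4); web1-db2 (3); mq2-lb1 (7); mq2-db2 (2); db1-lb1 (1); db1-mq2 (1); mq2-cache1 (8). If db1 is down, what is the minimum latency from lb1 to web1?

Checking several routes:
lb1 → db2 → cache1 → web1: 6 + 4 + 9 = 19
lb1 → mq2 → cache1 → db2 → web1: 7 + 8 + 4 + 3 = 22
lb1 → db2 → web1: 6 + 3 = 9
lb1 → mq2 → db2 → web1: 7 + 2 + 3 = 12
The minimum is 9 ms.

9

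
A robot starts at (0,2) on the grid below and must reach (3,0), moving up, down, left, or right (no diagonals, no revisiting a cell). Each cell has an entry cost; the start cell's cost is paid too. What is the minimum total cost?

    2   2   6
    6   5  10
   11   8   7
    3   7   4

30

Take r0c2 -> r0c1 -> r0c0 -> r1c0 -> r2c0 -> r3c0 for a total of 6 + 2 + 2 + 6 + 11 + 3 = 30.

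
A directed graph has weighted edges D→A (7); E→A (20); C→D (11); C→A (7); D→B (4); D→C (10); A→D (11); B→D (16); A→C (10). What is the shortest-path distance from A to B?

15

Paths from A to B:
A→C→D→B: 10 + 11 + 4 = 25
A→D→B: 11 + 4 = 15
Best route has total 15.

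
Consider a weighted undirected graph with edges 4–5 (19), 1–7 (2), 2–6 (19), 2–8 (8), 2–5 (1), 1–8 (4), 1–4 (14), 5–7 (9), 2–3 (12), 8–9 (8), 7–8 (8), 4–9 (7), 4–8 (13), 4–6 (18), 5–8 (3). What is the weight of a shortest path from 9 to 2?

12

A few of the 9→2 routes:
9 - 8 - 7 - 5 - 2: 8 + 8 + 9 + 1 = 26
9 - 8 - 1 - 7 - 5 - 2: 8 + 4 + 2 + 9 + 1 = 24
9 - 4 - 8 - 5 - 2: 7 + 13 + 3 + 1 = 24
9 - 4 - 5 - 2: 7 + 19 + 1 = 27
9 - 8 - 5 - 2: 8 + 3 + 1 = 12
9 - 8 - 2: 8 + 8 = 16
Shortest: 12.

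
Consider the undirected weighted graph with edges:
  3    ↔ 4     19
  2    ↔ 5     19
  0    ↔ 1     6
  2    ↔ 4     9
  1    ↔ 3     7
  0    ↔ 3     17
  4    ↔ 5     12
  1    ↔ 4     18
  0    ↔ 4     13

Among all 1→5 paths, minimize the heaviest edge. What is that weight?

13

Checking several routes:
1 -> 0 -> 4 -> 5: max(6, 13, 12) = 13
1 -> 4 -> 5: max(18, 12) = 18
1 -> 3 -> 0 -> 4 -> 5: max(7, 17, 13, 12) = 17
Smallest bottleneck: 13.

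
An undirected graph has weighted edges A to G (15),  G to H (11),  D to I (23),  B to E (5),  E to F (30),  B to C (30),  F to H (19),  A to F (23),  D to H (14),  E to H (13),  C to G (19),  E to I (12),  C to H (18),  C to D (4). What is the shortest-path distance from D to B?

A few of the D→B routes:
D-C-B: 4 + 30 = 34
D-C-G-H-E-B: 4 + 19 + 11 + 13 + 5 = 52
D-I-E-B: 23 + 12 + 5 = 40
D-H-E-B: 14 + 13 + 5 = 32
D-C-H-E-B: 4 + 18 + 13 + 5 = 40
Shortest: 32.

32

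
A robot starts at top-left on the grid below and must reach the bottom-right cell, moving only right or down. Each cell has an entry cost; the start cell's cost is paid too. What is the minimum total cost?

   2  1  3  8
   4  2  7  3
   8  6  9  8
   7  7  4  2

24

Path r0c0 -> r0c1 -> r1c1 -> r2c1 -> r3c1 -> r3c2 -> r3c3: 2 + 1 + 2 + 6 + 7 + 4 + 2 = 24.
(Top row then right column would cost 27.)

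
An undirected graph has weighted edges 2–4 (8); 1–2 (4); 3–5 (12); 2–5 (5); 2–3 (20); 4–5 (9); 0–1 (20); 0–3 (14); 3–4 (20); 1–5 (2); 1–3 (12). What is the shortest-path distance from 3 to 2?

16

Comparing a few candidate routes:
3 - 4 - 2: 20 + 8 = 28
3 - 5 - 2: 12 + 5 = 17
3 - 2: 20
3 - 5 - 1 - 2: 12 + 2 + 4 = 18
3 - 1 - 2: 12 + 4 = 16
3 - 1 - 5 - 2: 12 + 2 + 5 = 19
Best route has total 16.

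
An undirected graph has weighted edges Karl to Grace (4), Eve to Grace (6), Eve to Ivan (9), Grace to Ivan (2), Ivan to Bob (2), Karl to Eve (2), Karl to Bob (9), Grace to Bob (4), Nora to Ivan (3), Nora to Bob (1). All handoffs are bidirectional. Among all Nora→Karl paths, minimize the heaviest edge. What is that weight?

Checking several routes:
Nora - Ivan - Bob - Grace - Eve - Karl: max(3, 2, 4, 6, 2) = 6
Nora - Bob - Ivan - Grace - Karl: max(1, 2, 2, 4) = 4
Nora - Ivan - Grace - Karl: max(3, 2, 4) = 4
Nora - Bob - Grace - Karl: max(1, 4, 4) = 4
Nora - Ivan - Bob - Grace - Karl: max(3, 2, 4, 4) = 4
Nora - Ivan - Grace - Eve - Karl: max(3, 2, 6, 2) = 6
Smallest bottleneck: 4.

4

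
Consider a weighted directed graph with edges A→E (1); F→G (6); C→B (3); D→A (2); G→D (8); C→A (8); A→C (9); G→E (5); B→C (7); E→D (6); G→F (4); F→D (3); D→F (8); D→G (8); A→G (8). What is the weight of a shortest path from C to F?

Checking several routes:
C - A - G - F: 8 + 8 + 4 = 20
C - A - E - D - G - F: 8 + 1 + 6 + 8 + 4 = 27
C - A - E - D - F: 8 + 1 + 6 + 8 = 23
Best route has total 20.

20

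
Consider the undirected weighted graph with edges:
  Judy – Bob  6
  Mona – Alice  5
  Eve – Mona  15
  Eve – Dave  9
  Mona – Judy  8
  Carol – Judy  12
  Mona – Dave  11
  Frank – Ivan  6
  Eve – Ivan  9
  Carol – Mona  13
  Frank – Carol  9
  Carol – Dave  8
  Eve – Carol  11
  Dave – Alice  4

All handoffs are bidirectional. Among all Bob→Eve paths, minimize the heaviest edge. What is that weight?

9

Some routes from Bob to Eve:
Bob → Judy → Mona → Dave → Carol → Eve: max(6, 8, 11, 8, 11) = 11
Bob → Judy → Mona → Alice → Dave → Eve: max(6, 8, 5, 4, 9) = 9
Bob → Judy → Mona → Alice → Dave → Carol → Frank → Ivan → Eve: max(6, 8, 5, 4, 8, 9, 6, 9) = 9
Smallest bottleneck: 9.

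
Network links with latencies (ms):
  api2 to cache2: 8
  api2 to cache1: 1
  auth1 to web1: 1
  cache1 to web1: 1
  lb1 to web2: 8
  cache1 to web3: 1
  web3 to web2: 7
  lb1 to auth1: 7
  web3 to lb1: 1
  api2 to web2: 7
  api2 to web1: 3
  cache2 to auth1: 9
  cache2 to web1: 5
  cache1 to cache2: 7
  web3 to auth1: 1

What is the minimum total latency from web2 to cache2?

14

Checking several routes:
web2→api2→cache1→web1→cache2: 7 + 1 + 1 + 5 = 14
web2→api2→web1→cache2: 7 + 3 + 5 = 15
web2→web3→cache1→cache2: 7 + 1 + 7 = 15
web2→web3→auth1→web1→cache2: 7 + 1 + 1 + 5 = 14
web2→api2→cache1→cache2: 7 + 1 + 7 = 15
web2→web3→cache1→web1→cache2: 7 + 1 + 1 + 5 = 14
Shortest: 14 ms.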